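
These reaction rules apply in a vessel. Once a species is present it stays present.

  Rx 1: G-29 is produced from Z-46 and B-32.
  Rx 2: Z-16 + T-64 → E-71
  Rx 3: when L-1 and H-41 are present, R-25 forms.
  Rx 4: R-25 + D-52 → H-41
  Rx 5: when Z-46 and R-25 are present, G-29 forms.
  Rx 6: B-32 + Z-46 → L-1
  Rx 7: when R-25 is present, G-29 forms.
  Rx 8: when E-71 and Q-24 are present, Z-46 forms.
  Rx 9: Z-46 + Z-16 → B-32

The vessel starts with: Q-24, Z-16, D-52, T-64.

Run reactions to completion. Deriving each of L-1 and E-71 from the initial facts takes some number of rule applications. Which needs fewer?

E-71

E-71: Z-16 and T-64 present → E-71 forms (Rx 2). [1 rule application]
L-1: Z-16 and T-64 present → E-71 forms (Rx 2). E-71 and Q-24 present → Z-46 forms (Rx 8). Z-46 and Z-16 present → B-32 forms (Rx 9). B-32 and Z-46 present → L-1 forms (Rx 6). [4 rule applications]
E-71 needs fewer.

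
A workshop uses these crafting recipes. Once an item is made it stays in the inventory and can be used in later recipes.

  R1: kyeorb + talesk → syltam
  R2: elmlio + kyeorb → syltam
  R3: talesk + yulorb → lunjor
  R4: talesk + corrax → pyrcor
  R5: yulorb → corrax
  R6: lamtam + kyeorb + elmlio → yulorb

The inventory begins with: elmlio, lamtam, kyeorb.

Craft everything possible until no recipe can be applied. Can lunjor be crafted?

No

lunjor would need talesk and yulorb (R3), but talesk is never obtained.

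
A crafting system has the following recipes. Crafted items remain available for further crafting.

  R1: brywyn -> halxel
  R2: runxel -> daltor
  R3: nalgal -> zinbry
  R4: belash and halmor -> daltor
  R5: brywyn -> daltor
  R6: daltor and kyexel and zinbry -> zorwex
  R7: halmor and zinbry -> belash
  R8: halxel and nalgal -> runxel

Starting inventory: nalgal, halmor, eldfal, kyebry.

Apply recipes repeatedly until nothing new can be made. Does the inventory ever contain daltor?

Yes

Using R3, nalgal makes zinbry.
Using R7, halmor and zinbry make belash.
belash and halmor -> daltor (R4).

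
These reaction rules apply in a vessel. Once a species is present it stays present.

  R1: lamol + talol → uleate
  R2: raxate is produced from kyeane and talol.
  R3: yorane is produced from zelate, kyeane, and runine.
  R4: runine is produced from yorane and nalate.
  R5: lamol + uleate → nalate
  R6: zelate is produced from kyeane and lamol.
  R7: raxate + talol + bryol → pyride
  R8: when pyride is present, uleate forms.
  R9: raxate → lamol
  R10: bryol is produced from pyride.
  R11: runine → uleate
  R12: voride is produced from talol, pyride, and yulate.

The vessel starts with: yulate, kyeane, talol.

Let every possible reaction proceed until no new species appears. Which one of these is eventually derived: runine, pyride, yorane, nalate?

kyeane and talol present → raxate forms (R2).
raxate present → lamol forms (R9).
lamol and talol present → uleate forms (R1).
lamol and uleate present → nalate forms (R5).
yorane would need zelate, kyeane, and runine (R3), but runine never forms. runine would need yorane and nalate (R4), but yorane never forms. pyride would need raxate, talol, and bryol (R7), but bryol never forms.

nalate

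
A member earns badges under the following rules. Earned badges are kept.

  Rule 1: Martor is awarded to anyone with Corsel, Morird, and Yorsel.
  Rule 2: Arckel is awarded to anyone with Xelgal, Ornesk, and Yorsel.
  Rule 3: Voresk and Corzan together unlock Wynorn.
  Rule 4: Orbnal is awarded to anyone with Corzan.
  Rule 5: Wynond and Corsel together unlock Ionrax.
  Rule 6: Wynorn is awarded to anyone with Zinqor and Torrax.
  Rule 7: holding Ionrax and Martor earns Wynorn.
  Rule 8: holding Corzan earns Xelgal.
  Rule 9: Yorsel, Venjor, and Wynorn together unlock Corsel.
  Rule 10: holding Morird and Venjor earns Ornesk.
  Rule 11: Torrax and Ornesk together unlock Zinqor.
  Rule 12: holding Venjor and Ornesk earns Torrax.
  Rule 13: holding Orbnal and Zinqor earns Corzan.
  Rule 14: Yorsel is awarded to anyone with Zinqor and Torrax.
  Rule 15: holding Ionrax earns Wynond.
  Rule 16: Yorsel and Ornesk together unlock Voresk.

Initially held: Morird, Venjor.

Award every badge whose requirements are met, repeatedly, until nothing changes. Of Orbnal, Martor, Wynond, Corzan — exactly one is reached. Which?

Martor

With Morird and Venjor, Ornesk is earned (Rule 10).
With Venjor and Ornesk, Torrax is earned (Rule 12).
With Torrax and Ornesk, Zinqor is earned (Rule 11).
With Zinqor and Torrax, Yorsel is earned (Rule 14).
With Zinqor and Torrax, Wynorn is earned (Rule 6).
With Yorsel, Venjor, and Wynorn, Corsel is earned (Rule 9).
With Corsel, Morird, and Yorsel, Martor is earned (Rule 1).
Orbnal would need Corzan (Rule 4), but Corzan is never earned. Corzan would need Orbnal and Zinqor (Rule 13), but Orbnal is never earned. Wynond would need Ionrax (Rule 15), but Ionrax is never earned.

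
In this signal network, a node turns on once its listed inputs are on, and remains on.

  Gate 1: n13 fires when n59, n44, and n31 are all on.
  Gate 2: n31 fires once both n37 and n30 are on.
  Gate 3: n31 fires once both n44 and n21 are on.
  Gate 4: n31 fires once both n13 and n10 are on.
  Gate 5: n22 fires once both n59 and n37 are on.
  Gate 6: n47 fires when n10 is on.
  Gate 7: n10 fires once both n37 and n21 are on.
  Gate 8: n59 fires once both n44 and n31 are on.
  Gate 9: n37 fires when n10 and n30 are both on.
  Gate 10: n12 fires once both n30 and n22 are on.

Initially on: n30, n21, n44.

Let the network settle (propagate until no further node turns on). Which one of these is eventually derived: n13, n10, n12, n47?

n13

n44 and n21 are on, so n31 fires (Gate 3).
Gate 8: n44 and n31 on → n59 on.
Gate 1: n59, n44, and n31 on → n13 on.
n10 would need n37 and n21 (Gate 7), but n37 never turns on. n47 would need n10 (Gate 6), but n10 never turns on. n12 would need n30 and n22 (Gate 10), but n22 never turns on.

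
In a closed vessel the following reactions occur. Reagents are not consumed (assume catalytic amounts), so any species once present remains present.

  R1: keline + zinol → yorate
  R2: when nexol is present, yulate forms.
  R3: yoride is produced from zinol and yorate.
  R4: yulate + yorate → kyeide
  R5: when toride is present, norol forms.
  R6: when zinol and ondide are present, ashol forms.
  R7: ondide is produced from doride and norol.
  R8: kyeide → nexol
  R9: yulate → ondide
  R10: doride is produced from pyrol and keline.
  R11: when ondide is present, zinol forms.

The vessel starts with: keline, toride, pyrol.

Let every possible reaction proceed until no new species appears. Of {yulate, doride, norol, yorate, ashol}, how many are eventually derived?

4

toride present → norol forms (R5).
pyrol and keline present → doride forms (R10).
doride and norol present → ondide forms (R7).
ondide present → zinol forms (R11).
zinol and ondide present → ashol forms (R6).
keline and zinol present → yorate forms (R1).
yulate would need nexol (R2), but nexol never forms.
doride: reached.
norol: reached.
yorate: reached.
ashol: reached.
Reached: doride, norol, yorate, and ashol — 4 of the 5.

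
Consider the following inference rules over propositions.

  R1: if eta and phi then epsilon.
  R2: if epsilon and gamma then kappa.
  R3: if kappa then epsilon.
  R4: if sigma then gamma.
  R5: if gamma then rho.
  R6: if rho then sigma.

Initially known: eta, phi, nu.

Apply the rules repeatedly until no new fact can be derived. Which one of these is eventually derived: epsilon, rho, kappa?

From eta and phi, R1 gives epsilon.
kappa would need epsilon and gamma (R2), but gamma is never established. rho would need gamma (R5), but gamma is never established.

epsilon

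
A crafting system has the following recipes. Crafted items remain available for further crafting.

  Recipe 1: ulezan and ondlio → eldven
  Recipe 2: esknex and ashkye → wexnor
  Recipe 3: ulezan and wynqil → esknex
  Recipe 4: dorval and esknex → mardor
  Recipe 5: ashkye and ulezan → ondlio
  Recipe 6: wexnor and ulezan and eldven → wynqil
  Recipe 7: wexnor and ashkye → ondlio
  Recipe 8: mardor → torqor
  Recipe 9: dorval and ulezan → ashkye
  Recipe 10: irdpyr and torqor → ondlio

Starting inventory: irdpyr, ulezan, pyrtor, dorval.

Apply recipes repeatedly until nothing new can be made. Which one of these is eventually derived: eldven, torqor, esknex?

eldven

dorval and ulezan → ashkye (Recipe 9).
Using Recipe 5, ashkye and ulezan make ondlio.
ulezan and ondlio → eldven (Recipe 1).
torqor would need mardor (Recipe 8), but mardor is never obtained. esknex would need ulezan and wynqil (Recipe 3), but wynqil is never obtained.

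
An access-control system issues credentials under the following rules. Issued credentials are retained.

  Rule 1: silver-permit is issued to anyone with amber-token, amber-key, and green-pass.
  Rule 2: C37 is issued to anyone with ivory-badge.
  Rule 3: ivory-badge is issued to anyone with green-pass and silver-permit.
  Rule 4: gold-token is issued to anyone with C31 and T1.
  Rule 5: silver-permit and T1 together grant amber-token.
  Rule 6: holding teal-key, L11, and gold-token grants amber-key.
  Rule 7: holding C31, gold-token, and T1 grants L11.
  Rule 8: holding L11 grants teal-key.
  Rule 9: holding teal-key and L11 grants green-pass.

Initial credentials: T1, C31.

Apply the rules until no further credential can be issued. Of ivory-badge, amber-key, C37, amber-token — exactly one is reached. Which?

amber-key

Holding C31 and T1 grants gold-token (Rule 4).
Holding C31, gold-token, and T1 grants L11 (Rule 7).
Holding L11 grants teal-key (Rule 8).
Holding teal-key, L11, and gold-token grants amber-key (Rule 6).
ivory-badge would need green-pass and silver-permit (Rule 3), but silver-permit is never granted. amber-token would need silver-permit and T1 (Rule 5), but silver-permit is never granted. C37 would need ivory-badge (Rule 2), but ivory-badge is never granted.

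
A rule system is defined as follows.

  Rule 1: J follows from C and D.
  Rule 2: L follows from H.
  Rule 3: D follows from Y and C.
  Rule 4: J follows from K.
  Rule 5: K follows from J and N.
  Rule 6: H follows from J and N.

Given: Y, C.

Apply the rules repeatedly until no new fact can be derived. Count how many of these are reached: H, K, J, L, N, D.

Y and C hold, so D follows (Rule 3).
C and D hold, so J follows (Rule 1).
H would need J and N (Rule 6), but N is never established.
K would need J and N (Rule 5), but N is never established.
J: reached.
L would need H (Rule 2), but H is never established.
No rule produces N, and it is not given.
D: reached.
Reached: J and D — 2 of the 6.

2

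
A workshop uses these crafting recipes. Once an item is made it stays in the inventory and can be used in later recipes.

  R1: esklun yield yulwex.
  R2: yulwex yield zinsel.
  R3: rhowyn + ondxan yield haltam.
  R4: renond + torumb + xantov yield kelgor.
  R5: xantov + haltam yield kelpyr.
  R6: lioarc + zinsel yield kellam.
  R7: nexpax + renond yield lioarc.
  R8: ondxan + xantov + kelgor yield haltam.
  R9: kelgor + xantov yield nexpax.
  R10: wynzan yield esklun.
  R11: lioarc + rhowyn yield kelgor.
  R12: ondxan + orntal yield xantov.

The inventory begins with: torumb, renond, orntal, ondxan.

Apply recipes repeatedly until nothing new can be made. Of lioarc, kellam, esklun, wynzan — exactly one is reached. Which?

lioarc

ondxan + orntal → xantov (R12).
renond + torumb + xantov → kelgor (R4).
kelgor + xantov → nexpax (R9).
Using R7, nexpax and renond make lioarc.
No rule produces wynzan, and it is not given. esklun would need wynzan (R10), but wynzan is never obtained. kellam would need lioarc and zinsel (R6), but zinsel is never obtained.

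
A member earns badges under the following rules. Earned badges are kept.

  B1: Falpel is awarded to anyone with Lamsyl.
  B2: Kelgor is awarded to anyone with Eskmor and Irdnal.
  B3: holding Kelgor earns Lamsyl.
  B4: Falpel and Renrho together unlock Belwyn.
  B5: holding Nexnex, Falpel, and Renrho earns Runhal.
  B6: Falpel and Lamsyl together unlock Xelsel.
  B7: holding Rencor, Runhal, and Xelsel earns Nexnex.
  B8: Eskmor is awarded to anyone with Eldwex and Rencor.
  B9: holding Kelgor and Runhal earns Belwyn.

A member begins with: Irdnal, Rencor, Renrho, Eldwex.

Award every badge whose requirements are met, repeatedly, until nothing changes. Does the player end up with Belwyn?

With Eldwex and Rencor, Eskmor is earned (B8).
With Eskmor and Irdnal, Kelgor is earned (B2).
With Kelgor, Lamsyl is earned (B3).
With Lamsyl, Falpel is earned (B1).
With Falpel and Renrho, Belwyn is earned (B4).

Yes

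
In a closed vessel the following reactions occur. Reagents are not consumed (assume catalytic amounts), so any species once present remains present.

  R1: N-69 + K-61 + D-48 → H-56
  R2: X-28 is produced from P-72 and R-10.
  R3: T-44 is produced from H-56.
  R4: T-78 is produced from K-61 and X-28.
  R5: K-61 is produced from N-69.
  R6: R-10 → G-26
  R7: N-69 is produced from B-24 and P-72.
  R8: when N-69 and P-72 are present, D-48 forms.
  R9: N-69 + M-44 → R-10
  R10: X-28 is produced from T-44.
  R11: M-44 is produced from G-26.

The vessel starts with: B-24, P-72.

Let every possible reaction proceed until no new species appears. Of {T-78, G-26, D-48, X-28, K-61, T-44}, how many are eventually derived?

B-24 and P-72 present → N-69 forms (R7).
N-69 and P-72 present → D-48 forms (R8).
N-69 present → K-61 forms (R5).
N-69, K-61, and D-48 present → H-56 forms (R1).
H-56 present → T-44 forms (R3).
T-44 present → X-28 forms (R10).
K-61 and X-28 present → T-78 forms (R4).
T-78: reached.
G-26 would need R-10 (R6), but R-10 never forms.
D-48: reached.
X-28: reached.
K-61: reached.
T-44: reached.
Reached: T-78, D-48, X-28, K-61, and T-44 — 5 of the 6.

5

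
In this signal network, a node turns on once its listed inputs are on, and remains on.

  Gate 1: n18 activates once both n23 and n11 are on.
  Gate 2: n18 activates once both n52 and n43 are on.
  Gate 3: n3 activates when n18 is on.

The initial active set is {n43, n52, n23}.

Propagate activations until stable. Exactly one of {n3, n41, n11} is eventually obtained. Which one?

n3

n52 and n43 are on, so n18 activates (Gate 2).
n18 is on, so n3 activates (Gate 3).
No rule produces n41, and it is not given. No rule produces n11, and it is not given.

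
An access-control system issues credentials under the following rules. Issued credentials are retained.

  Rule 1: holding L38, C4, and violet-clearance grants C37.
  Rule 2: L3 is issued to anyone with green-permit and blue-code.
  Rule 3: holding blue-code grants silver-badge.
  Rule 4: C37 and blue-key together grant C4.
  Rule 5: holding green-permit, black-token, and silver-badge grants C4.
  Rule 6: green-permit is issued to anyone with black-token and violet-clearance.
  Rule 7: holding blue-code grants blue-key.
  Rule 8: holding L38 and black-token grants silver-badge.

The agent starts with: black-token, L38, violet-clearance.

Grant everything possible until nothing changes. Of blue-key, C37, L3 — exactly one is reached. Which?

Holding black-token and violet-clearance grants green-permit (Rule 6).
Holding L38 and black-token grants silver-badge (Rule 8).
Holding green-permit, black-token, and silver-badge grants C4 (Rule 5).
Holding L38, C4, and violet-clearance grants C37 (Rule 1).
L3 would need green-permit and blue-code (Rule 2), but blue-code is never granted. blue-key would need blue-code (Rule 7), but blue-code is never granted.

C37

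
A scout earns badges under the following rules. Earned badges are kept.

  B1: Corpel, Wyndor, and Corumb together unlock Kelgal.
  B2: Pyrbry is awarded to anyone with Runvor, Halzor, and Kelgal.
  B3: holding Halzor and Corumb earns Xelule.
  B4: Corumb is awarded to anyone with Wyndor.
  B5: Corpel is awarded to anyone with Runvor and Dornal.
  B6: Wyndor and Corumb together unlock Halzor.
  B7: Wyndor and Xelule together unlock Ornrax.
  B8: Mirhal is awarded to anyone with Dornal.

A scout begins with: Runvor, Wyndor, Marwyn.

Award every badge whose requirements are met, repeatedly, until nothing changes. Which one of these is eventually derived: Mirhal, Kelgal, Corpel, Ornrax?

With Wyndor, Corumb is earned (B4).
With Wyndor and Corumb, Halzor is earned (B6).
With Halzor and Corumb, Xelule is earned (B3).
With Wyndor and Xelule, Ornrax is earned (B7).
Mirhal would need Dornal (B8), but Dornal is never earned. Kelgal would need Corpel, Wyndor, and Corumb (B1), but Corpel is never earned. Corpel would need Runvor and Dornal (B5), but Dornal is never earned.

Ornrax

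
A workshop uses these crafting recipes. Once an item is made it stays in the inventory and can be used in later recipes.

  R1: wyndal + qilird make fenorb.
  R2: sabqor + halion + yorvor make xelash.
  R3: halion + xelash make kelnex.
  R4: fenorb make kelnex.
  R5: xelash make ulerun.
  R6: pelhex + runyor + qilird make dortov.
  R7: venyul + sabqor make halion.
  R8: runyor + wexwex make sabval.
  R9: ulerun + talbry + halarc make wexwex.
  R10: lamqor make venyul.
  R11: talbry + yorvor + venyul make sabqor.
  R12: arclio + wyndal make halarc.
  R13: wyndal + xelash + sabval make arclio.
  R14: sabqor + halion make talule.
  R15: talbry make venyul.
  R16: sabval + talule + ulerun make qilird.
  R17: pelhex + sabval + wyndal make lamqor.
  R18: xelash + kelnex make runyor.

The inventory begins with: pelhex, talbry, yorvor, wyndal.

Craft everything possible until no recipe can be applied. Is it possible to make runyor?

Using R15, talbry makes venyul.
Using R11, talbry, yorvor, and venyul make sabqor.
Using R7, venyul and sabqor make halion.
sabqor + halion + yorvor → xelash (R2).
halion + xelash → kelnex (R3).
Using R18, xelash and kelnex make runyor.

Yes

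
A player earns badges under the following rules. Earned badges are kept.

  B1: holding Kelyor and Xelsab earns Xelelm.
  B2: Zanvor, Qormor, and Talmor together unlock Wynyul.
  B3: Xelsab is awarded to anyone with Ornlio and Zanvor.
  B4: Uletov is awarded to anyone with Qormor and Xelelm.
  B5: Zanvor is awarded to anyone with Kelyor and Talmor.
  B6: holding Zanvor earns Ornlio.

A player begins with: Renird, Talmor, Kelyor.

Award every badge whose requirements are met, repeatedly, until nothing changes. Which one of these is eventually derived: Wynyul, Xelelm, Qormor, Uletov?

Xelelm

With Kelyor and Talmor, Zanvor is earned (B5).
With Zanvor, Ornlio is earned (B6).
With Ornlio and Zanvor, Xelsab is earned (B3).
With Kelyor and Xelsab, Xelelm is earned (B1).
Wynyul would need Zanvor, Qormor, and Talmor (B2), but Qormor is never earned. No rule produces Qormor, and it is not given. Uletov would need Qormor and Xelelm (B4), but Qormor is never earned.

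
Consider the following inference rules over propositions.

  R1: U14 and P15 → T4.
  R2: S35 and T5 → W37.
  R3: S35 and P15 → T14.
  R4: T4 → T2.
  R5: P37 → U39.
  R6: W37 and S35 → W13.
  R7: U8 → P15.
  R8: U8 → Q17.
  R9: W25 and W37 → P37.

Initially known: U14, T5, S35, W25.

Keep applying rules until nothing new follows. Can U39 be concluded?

From S35 and T5, R2 gives W37.
W25 and W37 hold, so P37 follows (R9).
From P37, R5 gives U39.

Yes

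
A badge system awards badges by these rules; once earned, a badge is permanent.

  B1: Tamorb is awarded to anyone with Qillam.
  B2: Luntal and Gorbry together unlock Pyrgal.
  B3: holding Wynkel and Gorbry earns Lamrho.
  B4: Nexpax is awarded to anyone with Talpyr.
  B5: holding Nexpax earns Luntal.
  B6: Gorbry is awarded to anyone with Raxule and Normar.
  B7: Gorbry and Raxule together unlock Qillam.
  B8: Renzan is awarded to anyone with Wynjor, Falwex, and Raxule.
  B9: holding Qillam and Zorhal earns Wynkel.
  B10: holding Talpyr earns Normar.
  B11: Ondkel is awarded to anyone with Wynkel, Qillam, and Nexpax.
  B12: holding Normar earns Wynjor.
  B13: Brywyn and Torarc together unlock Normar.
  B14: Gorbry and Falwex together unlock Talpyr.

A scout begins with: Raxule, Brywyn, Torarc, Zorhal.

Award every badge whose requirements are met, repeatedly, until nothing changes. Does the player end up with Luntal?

No

Luntal would need Nexpax (B5), but Nexpax is never earned.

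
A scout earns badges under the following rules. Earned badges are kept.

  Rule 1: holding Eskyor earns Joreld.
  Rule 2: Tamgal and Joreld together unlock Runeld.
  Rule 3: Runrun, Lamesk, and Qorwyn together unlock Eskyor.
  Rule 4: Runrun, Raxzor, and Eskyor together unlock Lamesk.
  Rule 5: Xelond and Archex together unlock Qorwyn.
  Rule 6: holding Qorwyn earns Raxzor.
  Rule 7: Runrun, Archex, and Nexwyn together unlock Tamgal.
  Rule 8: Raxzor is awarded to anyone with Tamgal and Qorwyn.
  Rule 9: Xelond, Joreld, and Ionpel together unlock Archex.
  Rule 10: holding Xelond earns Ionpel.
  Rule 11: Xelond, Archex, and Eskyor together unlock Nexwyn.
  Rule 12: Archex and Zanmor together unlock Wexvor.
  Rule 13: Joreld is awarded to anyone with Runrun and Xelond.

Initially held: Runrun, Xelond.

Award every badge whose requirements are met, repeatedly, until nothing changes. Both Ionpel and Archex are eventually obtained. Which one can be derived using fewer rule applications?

Ionpel: With Xelond, Ionpel is earned (Rule 10). [1 rule application]
Archex: With Runrun and Xelond, Joreld is earned (Rule 13). With Xelond, Ionpel is earned (Rule 10). With Xelond, Joreld, and Ionpel, Archex is earned (Rule 9). [3 rule applications]
Ionpel needs fewer.

Ionpel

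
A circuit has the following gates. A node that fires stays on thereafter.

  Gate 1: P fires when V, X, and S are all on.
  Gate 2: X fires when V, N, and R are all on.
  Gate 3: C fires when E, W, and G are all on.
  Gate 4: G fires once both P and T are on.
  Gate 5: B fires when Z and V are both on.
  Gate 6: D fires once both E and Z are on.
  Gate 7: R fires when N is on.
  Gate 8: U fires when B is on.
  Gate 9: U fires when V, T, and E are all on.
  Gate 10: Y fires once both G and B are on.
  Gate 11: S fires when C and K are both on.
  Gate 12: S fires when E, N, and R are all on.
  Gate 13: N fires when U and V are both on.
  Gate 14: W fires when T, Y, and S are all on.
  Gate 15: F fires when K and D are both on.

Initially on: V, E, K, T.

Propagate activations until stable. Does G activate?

V, T, and E are on, so U fires (Gate 9).
U and V are on, so N fires (Gate 13).
N is on, so R fires (Gate 7).
Gate 2: V, N, and R on → X on.
Gate 12: E, N, and R on → S on.
Gate 1: V, X, and S on → P on.
P and T are on, so G fires (Gate 4).

Yes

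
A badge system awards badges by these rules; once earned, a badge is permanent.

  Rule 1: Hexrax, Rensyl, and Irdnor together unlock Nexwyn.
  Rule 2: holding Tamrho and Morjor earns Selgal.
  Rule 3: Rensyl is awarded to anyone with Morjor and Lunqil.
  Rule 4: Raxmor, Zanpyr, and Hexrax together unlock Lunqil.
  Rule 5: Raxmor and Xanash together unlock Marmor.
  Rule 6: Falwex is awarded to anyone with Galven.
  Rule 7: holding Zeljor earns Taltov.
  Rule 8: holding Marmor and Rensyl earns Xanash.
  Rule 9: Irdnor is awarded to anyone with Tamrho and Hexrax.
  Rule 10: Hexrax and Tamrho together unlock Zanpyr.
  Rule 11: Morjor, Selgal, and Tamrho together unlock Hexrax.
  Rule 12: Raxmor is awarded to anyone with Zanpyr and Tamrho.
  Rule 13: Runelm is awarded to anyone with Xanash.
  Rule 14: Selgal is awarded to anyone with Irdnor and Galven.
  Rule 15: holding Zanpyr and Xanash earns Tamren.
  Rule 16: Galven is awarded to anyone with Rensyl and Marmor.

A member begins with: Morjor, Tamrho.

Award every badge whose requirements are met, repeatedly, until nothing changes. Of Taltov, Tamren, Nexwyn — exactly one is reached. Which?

Nexwyn

With Tamrho and Morjor, Selgal is earned (Rule 2).
With Morjor, Selgal, and Tamrho, Hexrax is earned (Rule 11).
With Hexrax and Tamrho, Zanpyr is earned (Rule 10).
With Tamrho and Hexrax, Irdnor is earned (Rule 9).
With Zanpyr and Tamrho, Raxmor is earned (Rule 12).
With Raxmor, Zanpyr, and Hexrax, Lunqil is earned (Rule 4).
With Morjor and Lunqil, Rensyl is earned (Rule 3).
With Hexrax, Rensyl, and Irdnor, Nexwyn is earned (Rule 1).
Taltov would need Zeljor (Rule 7), but Zeljor is never earned. Tamren would need Zanpyr and Xanash (Rule 15), but Xanash is never earned.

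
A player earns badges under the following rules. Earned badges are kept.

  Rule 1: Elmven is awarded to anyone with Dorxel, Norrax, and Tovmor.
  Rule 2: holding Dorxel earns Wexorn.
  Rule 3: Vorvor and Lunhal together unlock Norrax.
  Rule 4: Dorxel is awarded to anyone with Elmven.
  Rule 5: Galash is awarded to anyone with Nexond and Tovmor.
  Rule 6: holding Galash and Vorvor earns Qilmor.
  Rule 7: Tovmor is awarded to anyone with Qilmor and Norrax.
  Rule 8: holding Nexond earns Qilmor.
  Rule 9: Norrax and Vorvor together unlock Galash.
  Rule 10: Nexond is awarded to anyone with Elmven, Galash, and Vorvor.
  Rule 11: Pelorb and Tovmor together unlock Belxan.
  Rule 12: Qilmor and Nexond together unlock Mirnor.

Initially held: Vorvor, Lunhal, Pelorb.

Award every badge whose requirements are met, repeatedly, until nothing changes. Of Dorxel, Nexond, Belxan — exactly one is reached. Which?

Belxan

With Vorvor and Lunhal, Norrax is earned (Rule 3).
With Norrax and Vorvor, Galash is earned (Rule 9).
With Galash and Vorvor, Qilmor is earned (Rule 6).
With Qilmor and Norrax, Tovmor is earned (Rule 7).
With Pelorb and Tovmor, Belxan is earned (Rule 11).
Nexond would need Elmven, Galash, and Vorvor (Rule 10), but Elmven is never earned. Dorxel would need Elmven (Rule 4), but Elmven is never earned.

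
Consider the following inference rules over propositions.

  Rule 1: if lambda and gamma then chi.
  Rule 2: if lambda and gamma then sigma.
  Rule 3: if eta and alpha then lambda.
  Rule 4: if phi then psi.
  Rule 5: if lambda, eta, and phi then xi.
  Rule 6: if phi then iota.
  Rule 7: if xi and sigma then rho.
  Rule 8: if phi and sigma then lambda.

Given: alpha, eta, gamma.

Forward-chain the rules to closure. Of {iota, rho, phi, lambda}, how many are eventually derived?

eta and alpha hold, so lambda follows (Rule 3).
iota would need phi (Rule 6), but phi is never established.
rho would need xi and sigma (Rule 7), but xi is never established.
No rule produces phi, and it is not given.
lambda: reached.
Reached: lambda — 1 of the 4.

1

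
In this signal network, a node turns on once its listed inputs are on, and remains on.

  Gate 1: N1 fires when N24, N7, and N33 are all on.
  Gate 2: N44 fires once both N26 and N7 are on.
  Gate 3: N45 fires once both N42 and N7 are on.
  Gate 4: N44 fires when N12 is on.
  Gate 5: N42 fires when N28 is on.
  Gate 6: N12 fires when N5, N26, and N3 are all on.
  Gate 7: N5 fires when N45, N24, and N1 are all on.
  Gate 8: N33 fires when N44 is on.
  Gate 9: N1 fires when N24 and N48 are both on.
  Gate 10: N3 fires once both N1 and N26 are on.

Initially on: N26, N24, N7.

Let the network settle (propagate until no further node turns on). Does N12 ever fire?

N12 would need N5, N26, and N3 (Gate 6), but N5 never turns on.

No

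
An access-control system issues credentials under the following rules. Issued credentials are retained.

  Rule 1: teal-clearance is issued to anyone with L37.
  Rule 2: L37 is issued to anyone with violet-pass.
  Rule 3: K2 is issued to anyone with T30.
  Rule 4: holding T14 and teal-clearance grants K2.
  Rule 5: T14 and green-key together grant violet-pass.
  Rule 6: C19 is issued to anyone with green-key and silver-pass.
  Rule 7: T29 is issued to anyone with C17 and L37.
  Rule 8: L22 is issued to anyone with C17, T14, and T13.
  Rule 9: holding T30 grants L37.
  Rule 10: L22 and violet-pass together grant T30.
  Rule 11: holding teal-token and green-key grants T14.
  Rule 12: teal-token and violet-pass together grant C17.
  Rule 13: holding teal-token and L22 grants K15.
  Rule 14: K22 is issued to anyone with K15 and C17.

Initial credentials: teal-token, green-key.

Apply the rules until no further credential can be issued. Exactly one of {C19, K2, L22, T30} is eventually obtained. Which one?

K2

Holding teal-token and green-key grants T14 (Rule 11).
Holding T14 and green-key grants violet-pass (Rule 5).
Holding violet-pass grants L37 (Rule 2).
Holding L37 grants teal-clearance (Rule 1).
Holding T14 and teal-clearance grants K2 (Rule 4).
L22 would need C17, T14, and T13 (Rule 8), but T13 is never granted. C19 would need green-key and silver-pass (Rule 6), but silver-pass is never granted. T30 would need L22 and violet-pass (Rule 10), but L22 is never granted.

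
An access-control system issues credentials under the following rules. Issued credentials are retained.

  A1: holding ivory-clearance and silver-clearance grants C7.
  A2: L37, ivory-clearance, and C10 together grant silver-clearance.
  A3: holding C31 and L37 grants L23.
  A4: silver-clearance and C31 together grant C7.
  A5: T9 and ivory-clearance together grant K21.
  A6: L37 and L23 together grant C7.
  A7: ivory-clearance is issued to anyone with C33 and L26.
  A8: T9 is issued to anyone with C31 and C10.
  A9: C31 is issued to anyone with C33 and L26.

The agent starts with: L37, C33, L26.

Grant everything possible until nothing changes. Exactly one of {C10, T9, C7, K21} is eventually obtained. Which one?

Holding C33 and L26 grants C31 (A9).
Holding C31 and L37 grants L23 (A3).
Holding L37 and L23 grants C7 (A6).
K21 would need T9 and ivory-clearance (A5), but T9 is never granted. T9 would need C31 and C10 (A8), but C10 is never granted. No rule produces C10, and it is not given.

C7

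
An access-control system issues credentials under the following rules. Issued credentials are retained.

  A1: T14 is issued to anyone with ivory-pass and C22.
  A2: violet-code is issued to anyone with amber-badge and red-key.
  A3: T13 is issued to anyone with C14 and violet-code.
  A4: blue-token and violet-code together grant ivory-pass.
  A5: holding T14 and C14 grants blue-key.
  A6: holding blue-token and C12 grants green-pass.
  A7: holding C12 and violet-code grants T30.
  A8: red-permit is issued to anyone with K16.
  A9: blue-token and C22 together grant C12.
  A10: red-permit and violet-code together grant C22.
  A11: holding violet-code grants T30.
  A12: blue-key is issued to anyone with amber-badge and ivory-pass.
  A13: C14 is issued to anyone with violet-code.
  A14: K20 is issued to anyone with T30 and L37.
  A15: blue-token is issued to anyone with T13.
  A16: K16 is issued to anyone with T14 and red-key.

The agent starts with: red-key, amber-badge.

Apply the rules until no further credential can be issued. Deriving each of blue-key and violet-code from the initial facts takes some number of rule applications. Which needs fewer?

violet-code: Holding amber-badge and red-key grants violet-code (A2). [1 rule application]
blue-key: Holding amber-badge and red-key grants violet-code (A2). Holding violet-code grants C14 (A13). Holding C14 and violet-code grants T13 (A3). Holding T13 grants blue-token (A15). Holding blue-token and violet-code grants ivory-pass (A4). Holding amber-badge and ivory-pass grants blue-key (A12). [6 rule applications]
violet-code needs fewer.

violet-code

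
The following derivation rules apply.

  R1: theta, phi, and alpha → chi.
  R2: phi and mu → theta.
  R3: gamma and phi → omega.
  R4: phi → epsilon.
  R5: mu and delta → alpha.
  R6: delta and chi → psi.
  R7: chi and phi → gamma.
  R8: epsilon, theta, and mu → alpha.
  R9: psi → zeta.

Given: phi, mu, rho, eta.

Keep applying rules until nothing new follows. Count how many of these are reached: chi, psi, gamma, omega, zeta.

3

phi holds, so epsilon follows (R4).
From phi and mu, R2 gives theta.
epsilon, theta, and mu hold, so alpha follows (R8).
theta, phi, and alpha hold, so chi follows (R1).
From chi and phi, R7 gives gamma.
From gamma and phi, R3 gives omega.
chi: reached.
psi would need delta and chi (R6), but delta is never established.
gamma: reached.
omega: reached.
zeta would need psi (R9), but psi is never established.
Reached: chi, gamma, and omega — 3 of the 5.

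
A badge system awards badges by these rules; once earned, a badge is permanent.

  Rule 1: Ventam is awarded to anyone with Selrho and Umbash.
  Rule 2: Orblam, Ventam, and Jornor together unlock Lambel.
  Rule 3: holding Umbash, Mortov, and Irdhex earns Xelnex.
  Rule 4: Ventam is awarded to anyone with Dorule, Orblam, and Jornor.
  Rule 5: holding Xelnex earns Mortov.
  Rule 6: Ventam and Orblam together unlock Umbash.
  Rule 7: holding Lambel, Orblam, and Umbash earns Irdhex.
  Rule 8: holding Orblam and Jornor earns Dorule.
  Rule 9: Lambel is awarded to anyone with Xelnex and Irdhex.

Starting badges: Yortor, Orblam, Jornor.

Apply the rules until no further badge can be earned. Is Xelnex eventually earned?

No

Xelnex would need Umbash, Mortov, and Irdhex (Rule 3), but Mortov is never earned.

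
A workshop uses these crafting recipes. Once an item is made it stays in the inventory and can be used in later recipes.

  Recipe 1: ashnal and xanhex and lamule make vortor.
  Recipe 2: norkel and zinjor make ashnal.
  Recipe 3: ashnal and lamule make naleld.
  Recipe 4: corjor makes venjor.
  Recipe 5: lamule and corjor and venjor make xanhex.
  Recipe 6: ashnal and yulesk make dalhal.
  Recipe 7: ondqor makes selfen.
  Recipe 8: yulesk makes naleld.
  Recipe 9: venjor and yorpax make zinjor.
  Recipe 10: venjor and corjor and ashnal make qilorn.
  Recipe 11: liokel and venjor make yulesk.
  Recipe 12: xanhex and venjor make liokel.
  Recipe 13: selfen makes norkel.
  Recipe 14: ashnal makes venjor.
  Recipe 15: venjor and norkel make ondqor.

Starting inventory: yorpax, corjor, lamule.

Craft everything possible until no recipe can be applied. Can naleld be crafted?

Yes

corjor → venjor (Recipe 4).
lamule and corjor and venjor → xanhex (Recipe 5).
xanhex and venjor → liokel (Recipe 12).
liokel and venjor → yulesk (Recipe 11).
Using Recipe 8, yulesk makes naleld.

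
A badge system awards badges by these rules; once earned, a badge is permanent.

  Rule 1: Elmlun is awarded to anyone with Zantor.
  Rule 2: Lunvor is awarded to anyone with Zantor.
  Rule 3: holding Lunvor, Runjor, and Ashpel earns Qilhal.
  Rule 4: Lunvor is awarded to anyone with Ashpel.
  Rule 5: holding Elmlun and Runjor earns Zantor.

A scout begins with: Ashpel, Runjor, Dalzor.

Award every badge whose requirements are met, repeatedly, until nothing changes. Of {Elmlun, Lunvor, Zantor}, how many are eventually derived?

With Ashpel, Lunvor is earned (Rule 4).
Elmlun would need Zantor (Rule 1), but Zantor is never earned.
Lunvor: reached.
Zantor would need Elmlun and Runjor (Rule 5), but Elmlun is never earned.
Reached: Lunvor — 1 of the 3.

1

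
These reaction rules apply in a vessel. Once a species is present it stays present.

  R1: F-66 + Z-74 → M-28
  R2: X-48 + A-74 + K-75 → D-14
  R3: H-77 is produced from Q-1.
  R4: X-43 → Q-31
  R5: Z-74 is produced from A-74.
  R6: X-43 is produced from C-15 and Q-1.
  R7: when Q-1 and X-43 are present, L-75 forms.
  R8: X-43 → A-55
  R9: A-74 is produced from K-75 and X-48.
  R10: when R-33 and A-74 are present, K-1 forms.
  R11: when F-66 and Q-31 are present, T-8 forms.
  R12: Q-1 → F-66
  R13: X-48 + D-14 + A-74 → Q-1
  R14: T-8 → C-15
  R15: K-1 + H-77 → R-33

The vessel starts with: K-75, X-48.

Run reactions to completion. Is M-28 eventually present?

K-75 and X-48 present → A-74 forms (R9).
X-48, A-74, and K-75 present → D-14 forms (R2).
A-74 present → Z-74 forms (R5).
X-48, D-14, and A-74 present → Q-1 forms (R13).
Q-1 present → F-66 forms (R12).
F-66 and Z-74 present → M-28 forms (R1).

Yes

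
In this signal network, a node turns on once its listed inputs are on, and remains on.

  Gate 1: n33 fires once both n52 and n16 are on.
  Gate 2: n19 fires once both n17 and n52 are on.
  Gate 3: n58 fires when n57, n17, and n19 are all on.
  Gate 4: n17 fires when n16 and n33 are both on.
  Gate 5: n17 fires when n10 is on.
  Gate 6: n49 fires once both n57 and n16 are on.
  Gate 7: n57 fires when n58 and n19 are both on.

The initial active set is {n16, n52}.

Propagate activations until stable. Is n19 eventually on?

Yes

n52 and n16 are on, so n33 fires (Gate 1).
n16 and n33 are on, so n17 fires (Gate 4).
n17 and n52 are on, so n19 fires (Gate 2).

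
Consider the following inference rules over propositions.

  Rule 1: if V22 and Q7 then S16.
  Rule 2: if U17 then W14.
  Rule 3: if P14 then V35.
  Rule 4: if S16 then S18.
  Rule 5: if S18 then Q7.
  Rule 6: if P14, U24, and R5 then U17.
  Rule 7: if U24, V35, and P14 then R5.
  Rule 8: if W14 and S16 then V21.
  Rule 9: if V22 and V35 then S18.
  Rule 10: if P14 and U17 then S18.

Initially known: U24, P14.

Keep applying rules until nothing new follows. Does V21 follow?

No

V21 would need W14 and S16 (Rule 8), but S16 is never established.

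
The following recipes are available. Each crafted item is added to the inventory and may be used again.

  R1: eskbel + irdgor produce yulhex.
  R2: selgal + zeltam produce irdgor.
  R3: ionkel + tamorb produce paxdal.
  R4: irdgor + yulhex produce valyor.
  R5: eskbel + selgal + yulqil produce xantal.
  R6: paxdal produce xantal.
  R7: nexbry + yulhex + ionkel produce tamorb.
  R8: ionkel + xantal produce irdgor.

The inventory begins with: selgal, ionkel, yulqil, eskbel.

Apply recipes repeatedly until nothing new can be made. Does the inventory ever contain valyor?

Yes

eskbel + selgal + yulqil → xantal (R5).
ionkel + xantal → irdgor (R8).
eskbel + irdgor → yulhex (R1).
irdgor + yulhex → valyor (R4).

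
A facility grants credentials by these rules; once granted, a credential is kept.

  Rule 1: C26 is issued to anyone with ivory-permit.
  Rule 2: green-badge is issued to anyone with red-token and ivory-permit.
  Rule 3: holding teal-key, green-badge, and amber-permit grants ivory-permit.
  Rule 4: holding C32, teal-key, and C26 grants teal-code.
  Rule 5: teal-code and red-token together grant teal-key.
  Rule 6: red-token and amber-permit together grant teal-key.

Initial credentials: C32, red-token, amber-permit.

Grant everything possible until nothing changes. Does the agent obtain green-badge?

No

green-badge would need red-token and ivory-permit (Rule 2), but ivory-permit is never granted.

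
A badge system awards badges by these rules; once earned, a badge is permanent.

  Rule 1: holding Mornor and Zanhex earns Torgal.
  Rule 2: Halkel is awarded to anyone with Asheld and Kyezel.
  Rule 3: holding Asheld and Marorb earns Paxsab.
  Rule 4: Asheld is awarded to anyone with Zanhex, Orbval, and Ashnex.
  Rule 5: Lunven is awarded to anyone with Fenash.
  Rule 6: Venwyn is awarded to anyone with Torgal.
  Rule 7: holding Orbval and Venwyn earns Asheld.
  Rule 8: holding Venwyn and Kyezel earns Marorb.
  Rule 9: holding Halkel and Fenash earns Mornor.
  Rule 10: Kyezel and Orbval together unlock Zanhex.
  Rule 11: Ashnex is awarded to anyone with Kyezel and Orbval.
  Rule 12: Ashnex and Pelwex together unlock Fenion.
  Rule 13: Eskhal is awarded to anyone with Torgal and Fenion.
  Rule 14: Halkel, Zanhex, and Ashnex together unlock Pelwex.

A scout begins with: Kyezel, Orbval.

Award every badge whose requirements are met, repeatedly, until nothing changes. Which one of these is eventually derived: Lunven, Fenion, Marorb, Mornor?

With Kyezel and Orbval, Ashnex is earned (Rule 11).
With Kyezel and Orbval, Zanhex is earned (Rule 10).
With Zanhex, Orbval, and Ashnex, Asheld is earned (Rule 4).
With Asheld and Kyezel, Halkel is earned (Rule 2).
With Halkel, Zanhex, and Ashnex, Pelwex is earned (Rule 14).
With Ashnex and Pelwex, Fenion is earned (Rule 12).
Lunven would need Fenash (Rule 5), but Fenash is never earned. Mornor would need Halkel and Fenash (Rule 9), but Fenash is never earned. Marorb would need Venwyn and Kyezel (Rule 8), but Venwyn is never earned.

Fenion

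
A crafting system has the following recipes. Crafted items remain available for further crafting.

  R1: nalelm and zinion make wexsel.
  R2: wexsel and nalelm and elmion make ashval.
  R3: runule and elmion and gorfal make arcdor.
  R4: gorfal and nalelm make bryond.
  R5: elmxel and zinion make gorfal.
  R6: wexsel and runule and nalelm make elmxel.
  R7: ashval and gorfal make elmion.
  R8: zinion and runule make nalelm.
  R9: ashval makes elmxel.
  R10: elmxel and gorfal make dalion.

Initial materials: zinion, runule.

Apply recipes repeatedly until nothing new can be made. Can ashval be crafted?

No

ashval would need wexsel, nalelm, and elmion (R2), but elmion is never obtained.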